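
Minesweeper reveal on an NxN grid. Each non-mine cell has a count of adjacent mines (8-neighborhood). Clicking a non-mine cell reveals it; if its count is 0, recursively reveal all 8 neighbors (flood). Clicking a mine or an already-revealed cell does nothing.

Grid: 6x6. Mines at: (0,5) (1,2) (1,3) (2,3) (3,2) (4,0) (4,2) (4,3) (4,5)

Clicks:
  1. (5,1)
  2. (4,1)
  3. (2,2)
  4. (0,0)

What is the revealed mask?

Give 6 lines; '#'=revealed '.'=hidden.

Answer: ##....
##....
###...
##....
.#....
.#....

Derivation:
Click 1 (5,1) count=2: revealed 1 new [(5,1)] -> total=1
Click 2 (4,1) count=3: revealed 1 new [(4,1)] -> total=2
Click 3 (2,2) count=4: revealed 1 new [(2,2)] -> total=3
Click 4 (0,0) count=0: revealed 8 new [(0,0) (0,1) (1,0) (1,1) (2,0) (2,1) (3,0) (3,1)] -> total=11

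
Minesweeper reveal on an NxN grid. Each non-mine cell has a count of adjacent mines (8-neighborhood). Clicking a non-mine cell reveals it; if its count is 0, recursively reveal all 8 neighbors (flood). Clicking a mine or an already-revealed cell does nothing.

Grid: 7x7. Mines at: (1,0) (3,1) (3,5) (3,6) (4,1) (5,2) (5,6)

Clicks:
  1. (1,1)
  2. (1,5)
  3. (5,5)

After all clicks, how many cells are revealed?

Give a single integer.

Answer: 25

Derivation:
Click 1 (1,1) count=1: revealed 1 new [(1,1)] -> total=1
Click 2 (1,5) count=0: revealed 23 new [(0,1) (0,2) (0,3) (0,4) (0,5) (0,6) (1,2) (1,3) (1,4) (1,5) (1,6) (2,1) (2,2) (2,3) (2,4) (2,5) (2,6) (3,2) (3,3) (3,4) (4,2) (4,3) (4,4)] -> total=24
Click 3 (5,5) count=1: revealed 1 new [(5,5)] -> total=25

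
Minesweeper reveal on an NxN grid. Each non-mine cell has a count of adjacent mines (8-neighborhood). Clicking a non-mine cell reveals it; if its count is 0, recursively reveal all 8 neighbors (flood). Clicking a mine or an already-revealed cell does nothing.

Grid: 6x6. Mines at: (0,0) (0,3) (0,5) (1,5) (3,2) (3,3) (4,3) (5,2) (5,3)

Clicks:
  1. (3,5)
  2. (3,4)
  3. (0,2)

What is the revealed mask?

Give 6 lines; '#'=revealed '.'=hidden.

Answer: ..#...
......
....##
....##
....##
....##

Derivation:
Click 1 (3,5) count=0: revealed 8 new [(2,4) (2,5) (3,4) (3,5) (4,4) (4,5) (5,4) (5,5)] -> total=8
Click 2 (3,4) count=2: revealed 0 new [(none)] -> total=8
Click 3 (0,2) count=1: revealed 1 new [(0,2)] -> total=9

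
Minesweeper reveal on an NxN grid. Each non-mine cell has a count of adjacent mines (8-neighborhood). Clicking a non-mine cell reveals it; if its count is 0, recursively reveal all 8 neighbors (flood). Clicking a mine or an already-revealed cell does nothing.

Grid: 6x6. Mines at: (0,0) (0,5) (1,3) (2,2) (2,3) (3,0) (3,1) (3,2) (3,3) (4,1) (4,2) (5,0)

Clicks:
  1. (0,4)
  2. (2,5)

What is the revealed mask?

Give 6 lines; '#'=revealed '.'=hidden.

Answer: ....#.
....##
....##
....##
...###
...###

Derivation:
Click 1 (0,4) count=2: revealed 1 new [(0,4)] -> total=1
Click 2 (2,5) count=0: revealed 12 new [(1,4) (1,5) (2,4) (2,5) (3,4) (3,5) (4,3) (4,4) (4,5) (5,3) (5,4) (5,5)] -> total=13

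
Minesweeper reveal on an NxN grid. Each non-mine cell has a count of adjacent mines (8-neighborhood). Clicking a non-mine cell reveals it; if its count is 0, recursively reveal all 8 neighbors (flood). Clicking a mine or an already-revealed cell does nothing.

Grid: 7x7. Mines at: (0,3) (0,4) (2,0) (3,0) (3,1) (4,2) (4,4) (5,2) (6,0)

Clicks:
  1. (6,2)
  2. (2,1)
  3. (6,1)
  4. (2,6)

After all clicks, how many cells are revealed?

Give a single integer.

Answer: 30

Derivation:
Click 1 (6,2) count=1: revealed 1 new [(6,2)] -> total=1
Click 2 (2,1) count=3: revealed 1 new [(2,1)] -> total=2
Click 3 (6,1) count=2: revealed 1 new [(6,1)] -> total=3
Click 4 (2,6) count=0: revealed 27 new [(0,5) (0,6) (1,2) (1,3) (1,4) (1,5) (1,6) (2,2) (2,3) (2,4) (2,5) (2,6) (3,2) (3,3) (3,4) (3,5) (3,6) (4,5) (4,6) (5,3) (5,4) (5,5) (5,6) (6,3) (6,4) (6,5) (6,6)] -> total=30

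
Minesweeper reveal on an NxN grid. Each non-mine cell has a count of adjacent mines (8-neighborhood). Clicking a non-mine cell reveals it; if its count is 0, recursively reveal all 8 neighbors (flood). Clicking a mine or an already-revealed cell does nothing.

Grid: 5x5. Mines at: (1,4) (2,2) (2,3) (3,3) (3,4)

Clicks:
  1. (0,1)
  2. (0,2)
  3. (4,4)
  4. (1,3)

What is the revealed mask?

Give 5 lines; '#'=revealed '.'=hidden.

Answer: ####.
####.
##...
###..
###.#

Derivation:
Click 1 (0,1) count=0: revealed 16 new [(0,0) (0,1) (0,2) (0,3) (1,0) (1,1) (1,2) (1,3) (2,0) (2,1) (3,0) (3,1) (3,2) (4,0) (4,1) (4,2)] -> total=16
Click 2 (0,2) count=0: revealed 0 new [(none)] -> total=16
Click 3 (4,4) count=2: revealed 1 new [(4,4)] -> total=17
Click 4 (1,3) count=3: revealed 0 new [(none)] -> total=17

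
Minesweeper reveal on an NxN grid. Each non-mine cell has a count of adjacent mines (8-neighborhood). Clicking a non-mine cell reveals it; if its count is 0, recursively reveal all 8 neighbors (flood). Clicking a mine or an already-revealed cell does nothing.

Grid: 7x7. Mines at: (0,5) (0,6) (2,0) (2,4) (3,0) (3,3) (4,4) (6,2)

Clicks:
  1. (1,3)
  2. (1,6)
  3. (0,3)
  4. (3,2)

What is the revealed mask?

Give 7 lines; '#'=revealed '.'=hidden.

Click 1 (1,3) count=1: revealed 1 new [(1,3)] -> total=1
Click 2 (1,6) count=2: revealed 1 new [(1,6)] -> total=2
Click 3 (0,3) count=0: revealed 12 new [(0,0) (0,1) (0,2) (0,3) (0,4) (1,0) (1,1) (1,2) (1,4) (2,1) (2,2) (2,3)] -> total=14
Click 4 (3,2) count=1: revealed 1 new [(3,2)] -> total=15

Answer: #####..
#####.#
.###...
..#....
.......
.......
.......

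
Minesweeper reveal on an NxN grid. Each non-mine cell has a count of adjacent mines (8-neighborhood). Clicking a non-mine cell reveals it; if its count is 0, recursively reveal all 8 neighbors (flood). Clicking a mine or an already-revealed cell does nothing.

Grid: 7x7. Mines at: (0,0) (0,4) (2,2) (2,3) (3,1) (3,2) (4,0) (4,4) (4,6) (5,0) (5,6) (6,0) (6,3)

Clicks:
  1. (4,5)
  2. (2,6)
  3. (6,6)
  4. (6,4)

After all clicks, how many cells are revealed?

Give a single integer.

Answer: 14

Derivation:
Click 1 (4,5) count=3: revealed 1 new [(4,5)] -> total=1
Click 2 (2,6) count=0: revealed 11 new [(0,5) (0,6) (1,4) (1,5) (1,6) (2,4) (2,5) (2,6) (3,4) (3,5) (3,6)] -> total=12
Click 3 (6,6) count=1: revealed 1 new [(6,6)] -> total=13
Click 4 (6,4) count=1: revealed 1 new [(6,4)] -> total=14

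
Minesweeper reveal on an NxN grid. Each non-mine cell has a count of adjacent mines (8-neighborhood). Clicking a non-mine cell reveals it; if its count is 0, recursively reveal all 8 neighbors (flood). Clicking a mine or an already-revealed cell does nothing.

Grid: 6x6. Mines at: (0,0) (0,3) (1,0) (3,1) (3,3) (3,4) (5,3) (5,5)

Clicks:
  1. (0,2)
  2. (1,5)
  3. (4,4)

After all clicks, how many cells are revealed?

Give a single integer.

Answer: 8

Derivation:
Click 1 (0,2) count=1: revealed 1 new [(0,2)] -> total=1
Click 2 (1,5) count=0: revealed 6 new [(0,4) (0,5) (1,4) (1,5) (2,4) (2,5)] -> total=7
Click 3 (4,4) count=4: revealed 1 new [(4,4)] -> total=8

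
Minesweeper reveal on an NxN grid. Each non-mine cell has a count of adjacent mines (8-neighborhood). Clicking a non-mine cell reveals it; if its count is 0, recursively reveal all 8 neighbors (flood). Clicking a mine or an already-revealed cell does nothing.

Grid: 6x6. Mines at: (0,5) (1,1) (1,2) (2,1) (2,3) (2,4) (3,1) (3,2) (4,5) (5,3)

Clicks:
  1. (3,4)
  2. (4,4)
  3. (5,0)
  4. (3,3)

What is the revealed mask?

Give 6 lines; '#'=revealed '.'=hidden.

Click 1 (3,4) count=3: revealed 1 new [(3,4)] -> total=1
Click 2 (4,4) count=2: revealed 1 new [(4,4)] -> total=2
Click 3 (5,0) count=0: revealed 6 new [(4,0) (4,1) (4,2) (5,0) (5,1) (5,2)] -> total=8
Click 4 (3,3) count=3: revealed 1 new [(3,3)] -> total=9

Answer: ......
......
......
...##.
###.#.
###...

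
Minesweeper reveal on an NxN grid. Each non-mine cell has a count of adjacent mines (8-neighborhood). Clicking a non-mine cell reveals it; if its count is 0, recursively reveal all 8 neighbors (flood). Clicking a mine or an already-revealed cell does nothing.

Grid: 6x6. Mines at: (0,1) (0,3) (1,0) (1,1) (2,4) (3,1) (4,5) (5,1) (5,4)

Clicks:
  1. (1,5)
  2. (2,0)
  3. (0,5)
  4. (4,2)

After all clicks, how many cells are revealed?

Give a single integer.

Click 1 (1,5) count=1: revealed 1 new [(1,5)] -> total=1
Click 2 (2,0) count=3: revealed 1 new [(2,0)] -> total=2
Click 3 (0,5) count=0: revealed 3 new [(0,4) (0,5) (1,4)] -> total=5
Click 4 (4,2) count=2: revealed 1 new [(4,2)] -> total=6

Answer: 6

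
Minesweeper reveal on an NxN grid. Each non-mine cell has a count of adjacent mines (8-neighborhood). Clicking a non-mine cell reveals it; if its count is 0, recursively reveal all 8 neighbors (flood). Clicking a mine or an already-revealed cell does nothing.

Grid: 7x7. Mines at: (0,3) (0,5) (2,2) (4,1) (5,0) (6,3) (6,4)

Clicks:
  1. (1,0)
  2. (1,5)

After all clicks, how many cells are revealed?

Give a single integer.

Answer: 11

Derivation:
Click 1 (1,0) count=0: revealed 10 new [(0,0) (0,1) (0,2) (1,0) (1,1) (1,2) (2,0) (2,1) (3,0) (3,1)] -> total=10
Click 2 (1,5) count=1: revealed 1 new [(1,5)] -> total=11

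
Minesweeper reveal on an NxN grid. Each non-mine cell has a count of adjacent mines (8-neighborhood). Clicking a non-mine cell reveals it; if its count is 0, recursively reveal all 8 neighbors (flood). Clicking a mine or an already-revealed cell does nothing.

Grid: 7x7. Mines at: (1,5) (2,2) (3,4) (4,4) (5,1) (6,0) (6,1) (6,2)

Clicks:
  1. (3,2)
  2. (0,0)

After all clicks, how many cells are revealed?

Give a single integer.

Answer: 17

Derivation:
Click 1 (3,2) count=1: revealed 1 new [(3,2)] -> total=1
Click 2 (0,0) count=0: revealed 16 new [(0,0) (0,1) (0,2) (0,3) (0,4) (1,0) (1,1) (1,2) (1,3) (1,4) (2,0) (2,1) (3,0) (3,1) (4,0) (4,1)] -> total=17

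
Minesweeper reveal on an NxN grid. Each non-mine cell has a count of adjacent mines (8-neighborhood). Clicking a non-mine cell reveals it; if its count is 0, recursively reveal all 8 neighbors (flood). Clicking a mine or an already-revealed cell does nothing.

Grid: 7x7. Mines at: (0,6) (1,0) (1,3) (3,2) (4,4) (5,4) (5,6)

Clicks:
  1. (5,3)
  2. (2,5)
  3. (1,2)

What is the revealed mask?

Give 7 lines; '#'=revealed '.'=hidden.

Answer: .......
..#.###
....###
....###
.....##
...#...
.......

Derivation:
Click 1 (5,3) count=2: revealed 1 new [(5,3)] -> total=1
Click 2 (2,5) count=0: revealed 11 new [(1,4) (1,5) (1,6) (2,4) (2,5) (2,6) (3,4) (3,5) (3,6) (4,5) (4,6)] -> total=12
Click 3 (1,2) count=1: revealed 1 new [(1,2)] -> total=13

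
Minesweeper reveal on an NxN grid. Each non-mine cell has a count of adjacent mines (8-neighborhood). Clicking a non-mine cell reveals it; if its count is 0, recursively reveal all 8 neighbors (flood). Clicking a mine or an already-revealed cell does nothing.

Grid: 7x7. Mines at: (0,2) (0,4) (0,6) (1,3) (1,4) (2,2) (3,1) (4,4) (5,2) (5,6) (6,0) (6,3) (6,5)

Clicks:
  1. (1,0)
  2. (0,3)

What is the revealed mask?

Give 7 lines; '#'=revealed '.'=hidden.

Answer: ##.#...
##.....
##.....
.......
.......
.......
.......

Derivation:
Click 1 (1,0) count=0: revealed 6 new [(0,0) (0,1) (1,0) (1,1) (2,0) (2,1)] -> total=6
Click 2 (0,3) count=4: revealed 1 new [(0,3)] -> total=7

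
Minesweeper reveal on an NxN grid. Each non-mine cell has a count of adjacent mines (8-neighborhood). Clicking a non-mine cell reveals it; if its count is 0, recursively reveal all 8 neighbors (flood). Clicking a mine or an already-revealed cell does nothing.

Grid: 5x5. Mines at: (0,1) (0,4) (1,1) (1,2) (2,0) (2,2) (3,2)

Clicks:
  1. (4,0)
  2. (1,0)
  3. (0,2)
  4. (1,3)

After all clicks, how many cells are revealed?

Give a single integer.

Click 1 (4,0) count=0: revealed 4 new [(3,0) (3,1) (4,0) (4,1)] -> total=4
Click 2 (1,0) count=3: revealed 1 new [(1,0)] -> total=5
Click 3 (0,2) count=3: revealed 1 new [(0,2)] -> total=6
Click 4 (1,3) count=3: revealed 1 new [(1,3)] -> total=7

Answer: 7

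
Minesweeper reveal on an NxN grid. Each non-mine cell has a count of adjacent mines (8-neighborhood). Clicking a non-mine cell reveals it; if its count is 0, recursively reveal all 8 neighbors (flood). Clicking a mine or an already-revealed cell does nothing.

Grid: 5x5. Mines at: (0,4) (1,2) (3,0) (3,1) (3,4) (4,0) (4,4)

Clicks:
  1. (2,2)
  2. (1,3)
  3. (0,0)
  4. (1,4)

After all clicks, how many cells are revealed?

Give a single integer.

Click 1 (2,2) count=2: revealed 1 new [(2,2)] -> total=1
Click 2 (1,3) count=2: revealed 1 new [(1,3)] -> total=2
Click 3 (0,0) count=0: revealed 6 new [(0,0) (0,1) (1,0) (1,1) (2,0) (2,1)] -> total=8
Click 4 (1,4) count=1: revealed 1 new [(1,4)] -> total=9

Answer: 9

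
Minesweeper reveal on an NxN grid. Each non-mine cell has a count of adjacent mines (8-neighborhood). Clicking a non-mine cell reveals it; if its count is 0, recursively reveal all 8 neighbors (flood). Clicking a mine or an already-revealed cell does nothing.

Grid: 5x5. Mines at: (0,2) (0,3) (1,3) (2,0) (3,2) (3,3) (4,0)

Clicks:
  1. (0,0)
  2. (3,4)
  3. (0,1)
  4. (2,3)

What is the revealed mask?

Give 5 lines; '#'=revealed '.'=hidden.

Answer: ##...
##...
...#.
....#
.....

Derivation:
Click 1 (0,0) count=0: revealed 4 new [(0,0) (0,1) (1,0) (1,1)] -> total=4
Click 2 (3,4) count=1: revealed 1 new [(3,4)] -> total=5
Click 3 (0,1) count=1: revealed 0 new [(none)] -> total=5
Click 4 (2,3) count=3: revealed 1 new [(2,3)] -> total=6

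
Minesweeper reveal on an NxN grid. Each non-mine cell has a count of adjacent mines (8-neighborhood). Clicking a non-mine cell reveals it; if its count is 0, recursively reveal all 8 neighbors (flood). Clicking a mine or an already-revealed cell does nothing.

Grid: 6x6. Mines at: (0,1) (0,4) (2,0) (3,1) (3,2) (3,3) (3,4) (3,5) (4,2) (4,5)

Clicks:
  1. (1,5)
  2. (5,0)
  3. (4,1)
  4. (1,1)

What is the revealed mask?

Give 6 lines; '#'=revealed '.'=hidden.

Answer: ......
.#...#
......
......
##....
##....

Derivation:
Click 1 (1,5) count=1: revealed 1 new [(1,5)] -> total=1
Click 2 (5,0) count=0: revealed 4 new [(4,0) (4,1) (5,0) (5,1)] -> total=5
Click 3 (4,1) count=3: revealed 0 new [(none)] -> total=5
Click 4 (1,1) count=2: revealed 1 new [(1,1)] -> total=6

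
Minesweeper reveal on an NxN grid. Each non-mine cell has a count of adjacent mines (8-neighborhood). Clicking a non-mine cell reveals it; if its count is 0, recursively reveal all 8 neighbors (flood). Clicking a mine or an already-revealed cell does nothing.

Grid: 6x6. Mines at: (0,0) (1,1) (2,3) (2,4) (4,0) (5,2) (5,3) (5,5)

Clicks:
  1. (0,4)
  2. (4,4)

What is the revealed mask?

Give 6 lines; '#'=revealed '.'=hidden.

Click 1 (0,4) count=0: revealed 8 new [(0,2) (0,3) (0,4) (0,5) (1,2) (1,3) (1,4) (1,5)] -> total=8
Click 2 (4,4) count=2: revealed 1 new [(4,4)] -> total=9

Answer: ..####
..####
......
......
....#.
......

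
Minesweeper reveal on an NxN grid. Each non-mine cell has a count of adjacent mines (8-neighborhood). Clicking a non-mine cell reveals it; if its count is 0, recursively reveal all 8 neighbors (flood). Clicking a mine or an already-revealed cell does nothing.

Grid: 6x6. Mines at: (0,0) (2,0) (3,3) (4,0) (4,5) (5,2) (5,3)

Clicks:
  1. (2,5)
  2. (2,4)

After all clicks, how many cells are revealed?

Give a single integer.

Answer: 17

Derivation:
Click 1 (2,5) count=0: revealed 17 new [(0,1) (0,2) (0,3) (0,4) (0,5) (1,1) (1,2) (1,3) (1,4) (1,5) (2,1) (2,2) (2,3) (2,4) (2,5) (3,4) (3,5)] -> total=17
Click 2 (2,4) count=1: revealed 0 new [(none)] -> total=17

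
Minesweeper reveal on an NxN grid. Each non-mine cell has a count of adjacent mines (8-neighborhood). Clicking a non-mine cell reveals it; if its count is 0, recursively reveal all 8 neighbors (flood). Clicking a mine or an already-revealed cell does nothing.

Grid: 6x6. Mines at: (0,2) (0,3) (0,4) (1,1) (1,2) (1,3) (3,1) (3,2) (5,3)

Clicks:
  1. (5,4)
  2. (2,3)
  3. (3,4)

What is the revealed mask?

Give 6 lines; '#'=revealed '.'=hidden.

Click 1 (5,4) count=1: revealed 1 new [(5,4)] -> total=1
Click 2 (2,3) count=3: revealed 1 new [(2,3)] -> total=2
Click 3 (3,4) count=0: revealed 11 new [(1,4) (1,5) (2,4) (2,5) (3,3) (3,4) (3,5) (4,3) (4,4) (4,5) (5,5)] -> total=13

Answer: ......
....##
...###
...###
...###
....##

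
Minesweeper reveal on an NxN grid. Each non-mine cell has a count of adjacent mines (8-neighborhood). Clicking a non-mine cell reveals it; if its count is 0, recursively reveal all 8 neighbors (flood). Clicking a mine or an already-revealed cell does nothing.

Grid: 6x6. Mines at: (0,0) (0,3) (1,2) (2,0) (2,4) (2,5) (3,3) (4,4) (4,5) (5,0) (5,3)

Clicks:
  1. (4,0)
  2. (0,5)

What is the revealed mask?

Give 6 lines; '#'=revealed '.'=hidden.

Click 1 (4,0) count=1: revealed 1 new [(4,0)] -> total=1
Click 2 (0,5) count=0: revealed 4 new [(0,4) (0,5) (1,4) (1,5)] -> total=5

Answer: ....##
....##
......
......
#.....
......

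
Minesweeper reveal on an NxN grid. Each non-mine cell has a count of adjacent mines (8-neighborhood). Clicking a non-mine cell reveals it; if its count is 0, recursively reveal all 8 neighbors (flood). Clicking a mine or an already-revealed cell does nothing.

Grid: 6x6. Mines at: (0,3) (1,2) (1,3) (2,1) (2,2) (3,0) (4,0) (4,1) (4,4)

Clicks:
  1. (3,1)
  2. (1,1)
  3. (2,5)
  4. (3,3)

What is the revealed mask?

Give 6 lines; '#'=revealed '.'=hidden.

Answer: ....##
.#..##
....##
.#.###
......
......

Derivation:
Click 1 (3,1) count=5: revealed 1 new [(3,1)] -> total=1
Click 2 (1,1) count=3: revealed 1 new [(1,1)] -> total=2
Click 3 (2,5) count=0: revealed 8 new [(0,4) (0,5) (1,4) (1,5) (2,4) (2,5) (3,4) (3,5)] -> total=10
Click 4 (3,3) count=2: revealed 1 new [(3,3)] -> total=11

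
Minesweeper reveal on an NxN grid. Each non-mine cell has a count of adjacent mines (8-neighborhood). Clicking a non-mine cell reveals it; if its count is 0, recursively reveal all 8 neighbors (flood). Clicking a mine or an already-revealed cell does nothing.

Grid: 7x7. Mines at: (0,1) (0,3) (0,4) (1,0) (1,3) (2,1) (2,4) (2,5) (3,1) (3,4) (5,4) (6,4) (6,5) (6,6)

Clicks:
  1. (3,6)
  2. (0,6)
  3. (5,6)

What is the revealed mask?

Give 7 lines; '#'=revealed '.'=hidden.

Click 1 (3,6) count=1: revealed 1 new [(3,6)] -> total=1
Click 2 (0,6) count=0: revealed 4 new [(0,5) (0,6) (1,5) (1,6)] -> total=5
Click 3 (5,6) count=2: revealed 1 new [(5,6)] -> total=6

Answer: .....##
.....##
.......
......#
.......
......#
.......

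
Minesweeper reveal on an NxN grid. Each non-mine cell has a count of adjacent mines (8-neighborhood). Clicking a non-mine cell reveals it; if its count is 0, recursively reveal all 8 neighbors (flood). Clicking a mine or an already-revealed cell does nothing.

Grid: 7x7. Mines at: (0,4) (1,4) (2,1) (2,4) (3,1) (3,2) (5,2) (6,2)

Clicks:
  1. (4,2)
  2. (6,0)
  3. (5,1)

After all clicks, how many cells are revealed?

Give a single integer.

Click 1 (4,2) count=3: revealed 1 new [(4,2)] -> total=1
Click 2 (6,0) count=0: revealed 6 new [(4,0) (4,1) (5,0) (5,1) (6,0) (6,1)] -> total=7
Click 3 (5,1) count=2: revealed 0 new [(none)] -> total=7

Answer: 7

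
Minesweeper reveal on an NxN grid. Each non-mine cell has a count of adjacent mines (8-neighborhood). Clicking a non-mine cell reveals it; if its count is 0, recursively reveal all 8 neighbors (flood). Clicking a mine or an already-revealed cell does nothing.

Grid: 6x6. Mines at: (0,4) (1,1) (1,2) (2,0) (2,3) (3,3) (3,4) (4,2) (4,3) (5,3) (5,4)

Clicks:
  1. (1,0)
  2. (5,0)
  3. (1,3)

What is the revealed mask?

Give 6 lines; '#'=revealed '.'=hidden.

Click 1 (1,0) count=2: revealed 1 new [(1,0)] -> total=1
Click 2 (5,0) count=0: revealed 6 new [(3,0) (3,1) (4,0) (4,1) (5,0) (5,1)] -> total=7
Click 3 (1,3) count=3: revealed 1 new [(1,3)] -> total=8

Answer: ......
#..#..
......
##....
##....
##....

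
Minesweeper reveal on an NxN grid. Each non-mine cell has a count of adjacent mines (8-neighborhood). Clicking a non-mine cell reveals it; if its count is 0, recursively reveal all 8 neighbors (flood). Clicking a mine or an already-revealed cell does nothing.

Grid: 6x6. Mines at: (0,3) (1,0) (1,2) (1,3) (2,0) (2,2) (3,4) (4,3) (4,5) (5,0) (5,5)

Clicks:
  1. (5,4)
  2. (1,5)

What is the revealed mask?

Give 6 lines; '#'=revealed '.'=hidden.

Answer: ....##
....##
....##
......
......
....#.

Derivation:
Click 1 (5,4) count=3: revealed 1 new [(5,4)] -> total=1
Click 2 (1,5) count=0: revealed 6 new [(0,4) (0,5) (1,4) (1,5) (2,4) (2,5)] -> total=7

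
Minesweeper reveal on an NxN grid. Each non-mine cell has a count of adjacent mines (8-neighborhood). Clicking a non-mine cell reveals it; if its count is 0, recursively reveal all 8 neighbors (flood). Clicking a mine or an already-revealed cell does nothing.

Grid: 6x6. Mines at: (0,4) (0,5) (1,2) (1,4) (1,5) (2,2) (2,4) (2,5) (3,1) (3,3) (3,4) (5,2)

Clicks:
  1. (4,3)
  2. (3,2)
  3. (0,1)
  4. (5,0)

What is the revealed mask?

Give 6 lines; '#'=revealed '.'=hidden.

Answer: .#....
......
......
..#...
##.#..
##....

Derivation:
Click 1 (4,3) count=3: revealed 1 new [(4,3)] -> total=1
Click 2 (3,2) count=3: revealed 1 new [(3,2)] -> total=2
Click 3 (0,1) count=1: revealed 1 new [(0,1)] -> total=3
Click 4 (5,0) count=0: revealed 4 new [(4,0) (4,1) (5,0) (5,1)] -> total=7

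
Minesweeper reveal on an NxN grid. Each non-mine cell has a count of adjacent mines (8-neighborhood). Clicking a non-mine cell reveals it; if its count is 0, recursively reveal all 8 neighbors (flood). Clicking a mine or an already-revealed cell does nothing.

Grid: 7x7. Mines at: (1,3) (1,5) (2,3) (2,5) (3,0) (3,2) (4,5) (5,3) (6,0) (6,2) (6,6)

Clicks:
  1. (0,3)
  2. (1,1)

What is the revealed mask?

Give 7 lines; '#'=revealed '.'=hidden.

Click 1 (0,3) count=1: revealed 1 new [(0,3)] -> total=1
Click 2 (1,1) count=0: revealed 9 new [(0,0) (0,1) (0,2) (1,0) (1,1) (1,2) (2,0) (2,1) (2,2)] -> total=10

Answer: ####...
###....
###....
.......
.......
.......
.......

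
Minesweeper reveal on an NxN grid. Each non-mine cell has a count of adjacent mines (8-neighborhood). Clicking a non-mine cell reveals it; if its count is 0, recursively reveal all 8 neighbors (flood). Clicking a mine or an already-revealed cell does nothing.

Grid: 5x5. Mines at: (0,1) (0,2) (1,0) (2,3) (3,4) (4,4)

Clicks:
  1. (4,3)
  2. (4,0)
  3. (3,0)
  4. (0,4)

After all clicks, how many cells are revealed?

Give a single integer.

Click 1 (4,3) count=2: revealed 1 new [(4,3)] -> total=1
Click 2 (4,0) count=0: revealed 10 new [(2,0) (2,1) (2,2) (3,0) (3,1) (3,2) (3,3) (4,0) (4,1) (4,2)] -> total=11
Click 3 (3,0) count=0: revealed 0 new [(none)] -> total=11
Click 4 (0,4) count=0: revealed 4 new [(0,3) (0,4) (1,3) (1,4)] -> total=15

Answer: 15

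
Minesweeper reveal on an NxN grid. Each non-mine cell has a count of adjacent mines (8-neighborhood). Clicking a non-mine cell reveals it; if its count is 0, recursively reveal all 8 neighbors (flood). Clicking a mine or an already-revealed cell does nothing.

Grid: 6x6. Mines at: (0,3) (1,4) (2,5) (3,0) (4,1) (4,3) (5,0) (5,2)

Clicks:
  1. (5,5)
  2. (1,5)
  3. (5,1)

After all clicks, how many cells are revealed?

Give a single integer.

Answer: 8

Derivation:
Click 1 (5,5) count=0: revealed 6 new [(3,4) (3,5) (4,4) (4,5) (5,4) (5,5)] -> total=6
Click 2 (1,5) count=2: revealed 1 new [(1,5)] -> total=7
Click 3 (5,1) count=3: revealed 1 new [(5,1)] -> total=8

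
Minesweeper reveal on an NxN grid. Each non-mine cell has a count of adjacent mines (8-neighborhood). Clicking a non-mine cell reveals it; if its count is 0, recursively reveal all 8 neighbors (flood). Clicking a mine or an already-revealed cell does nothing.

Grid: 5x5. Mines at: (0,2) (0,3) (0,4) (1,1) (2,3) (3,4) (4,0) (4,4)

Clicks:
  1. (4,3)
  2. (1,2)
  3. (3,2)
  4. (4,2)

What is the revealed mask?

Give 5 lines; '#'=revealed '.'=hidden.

Click 1 (4,3) count=2: revealed 1 new [(4,3)] -> total=1
Click 2 (1,2) count=4: revealed 1 new [(1,2)] -> total=2
Click 3 (3,2) count=1: revealed 1 new [(3,2)] -> total=3
Click 4 (4,2) count=0: revealed 4 new [(3,1) (3,3) (4,1) (4,2)] -> total=7

Answer: .....
..#..
.....
.###.
.###.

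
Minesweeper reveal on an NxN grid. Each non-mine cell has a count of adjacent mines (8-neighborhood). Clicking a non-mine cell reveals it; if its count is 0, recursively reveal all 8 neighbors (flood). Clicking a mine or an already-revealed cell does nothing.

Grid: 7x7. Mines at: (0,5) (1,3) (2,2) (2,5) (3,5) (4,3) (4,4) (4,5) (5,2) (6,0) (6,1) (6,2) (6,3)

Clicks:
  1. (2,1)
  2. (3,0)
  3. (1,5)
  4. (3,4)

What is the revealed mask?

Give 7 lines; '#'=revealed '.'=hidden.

Click 1 (2,1) count=1: revealed 1 new [(2,1)] -> total=1
Click 2 (3,0) count=0: revealed 13 new [(0,0) (0,1) (0,2) (1,0) (1,1) (1,2) (2,0) (3,0) (3,1) (4,0) (4,1) (5,0) (5,1)] -> total=14
Click 3 (1,5) count=2: revealed 1 new [(1,5)] -> total=15
Click 4 (3,4) count=5: revealed 1 new [(3,4)] -> total=16

Answer: ###....
###..#.
##.....
##..#..
##.....
##.....
.......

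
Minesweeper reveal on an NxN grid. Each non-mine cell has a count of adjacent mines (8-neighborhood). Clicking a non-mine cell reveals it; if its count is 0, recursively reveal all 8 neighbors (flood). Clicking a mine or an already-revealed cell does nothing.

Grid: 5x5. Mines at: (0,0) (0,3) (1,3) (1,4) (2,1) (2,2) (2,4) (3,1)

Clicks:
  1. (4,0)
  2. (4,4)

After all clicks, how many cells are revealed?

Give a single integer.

Click 1 (4,0) count=1: revealed 1 new [(4,0)] -> total=1
Click 2 (4,4) count=0: revealed 6 new [(3,2) (3,3) (3,4) (4,2) (4,3) (4,4)] -> total=7

Answer: 7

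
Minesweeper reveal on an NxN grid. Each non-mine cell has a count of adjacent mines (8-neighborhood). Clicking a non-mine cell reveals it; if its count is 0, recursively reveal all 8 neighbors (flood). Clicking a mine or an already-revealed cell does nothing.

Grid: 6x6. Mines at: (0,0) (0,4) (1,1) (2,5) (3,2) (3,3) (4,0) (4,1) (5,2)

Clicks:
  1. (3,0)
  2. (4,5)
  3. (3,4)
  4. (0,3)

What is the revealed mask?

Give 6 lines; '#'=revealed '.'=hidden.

Click 1 (3,0) count=2: revealed 1 new [(3,0)] -> total=1
Click 2 (4,5) count=0: revealed 8 new [(3,4) (3,5) (4,3) (4,4) (4,5) (5,3) (5,4) (5,5)] -> total=9
Click 3 (3,4) count=2: revealed 0 new [(none)] -> total=9
Click 4 (0,3) count=1: revealed 1 new [(0,3)] -> total=10

Answer: ...#..
......
......
#...##
...###
...###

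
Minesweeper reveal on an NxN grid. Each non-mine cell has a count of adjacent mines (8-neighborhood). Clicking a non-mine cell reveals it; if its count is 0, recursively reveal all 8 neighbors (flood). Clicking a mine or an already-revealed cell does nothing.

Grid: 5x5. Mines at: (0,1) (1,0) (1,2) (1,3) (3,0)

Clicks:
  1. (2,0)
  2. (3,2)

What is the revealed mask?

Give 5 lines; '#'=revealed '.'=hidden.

Click 1 (2,0) count=2: revealed 1 new [(2,0)] -> total=1
Click 2 (3,2) count=0: revealed 12 new [(2,1) (2,2) (2,3) (2,4) (3,1) (3,2) (3,3) (3,4) (4,1) (4,2) (4,3) (4,4)] -> total=13

Answer: .....
.....
#####
.####
.####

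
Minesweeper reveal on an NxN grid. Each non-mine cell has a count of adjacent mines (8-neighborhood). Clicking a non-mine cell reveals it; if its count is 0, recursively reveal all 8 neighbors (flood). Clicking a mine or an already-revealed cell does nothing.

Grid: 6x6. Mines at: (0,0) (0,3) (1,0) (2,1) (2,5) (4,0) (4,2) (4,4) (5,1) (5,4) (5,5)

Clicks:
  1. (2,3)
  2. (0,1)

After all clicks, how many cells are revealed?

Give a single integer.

Answer: 10

Derivation:
Click 1 (2,3) count=0: revealed 9 new [(1,2) (1,3) (1,4) (2,2) (2,3) (2,4) (3,2) (3,3) (3,4)] -> total=9
Click 2 (0,1) count=2: revealed 1 new [(0,1)] -> total=10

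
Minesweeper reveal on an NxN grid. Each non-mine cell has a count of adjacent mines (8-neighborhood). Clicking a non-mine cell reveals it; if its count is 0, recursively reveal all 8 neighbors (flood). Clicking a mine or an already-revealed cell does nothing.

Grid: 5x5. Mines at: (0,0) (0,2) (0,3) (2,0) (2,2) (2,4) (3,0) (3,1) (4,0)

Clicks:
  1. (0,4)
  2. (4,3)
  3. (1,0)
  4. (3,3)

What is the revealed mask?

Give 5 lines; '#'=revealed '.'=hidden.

Answer: ....#
#....
.....
..###
..###

Derivation:
Click 1 (0,4) count=1: revealed 1 new [(0,4)] -> total=1
Click 2 (4,3) count=0: revealed 6 new [(3,2) (3,3) (3,4) (4,2) (4,3) (4,4)] -> total=7
Click 3 (1,0) count=2: revealed 1 new [(1,0)] -> total=8
Click 4 (3,3) count=2: revealed 0 new [(none)] -> total=8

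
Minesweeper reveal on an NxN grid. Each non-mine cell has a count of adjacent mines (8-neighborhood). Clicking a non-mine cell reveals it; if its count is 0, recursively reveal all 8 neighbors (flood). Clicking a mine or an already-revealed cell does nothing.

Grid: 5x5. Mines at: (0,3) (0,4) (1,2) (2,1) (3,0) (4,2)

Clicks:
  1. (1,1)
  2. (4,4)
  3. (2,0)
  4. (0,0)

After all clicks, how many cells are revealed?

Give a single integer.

Answer: 13

Derivation:
Click 1 (1,1) count=2: revealed 1 new [(1,1)] -> total=1
Click 2 (4,4) count=0: revealed 8 new [(1,3) (1,4) (2,3) (2,4) (3,3) (3,4) (4,3) (4,4)] -> total=9
Click 3 (2,0) count=2: revealed 1 new [(2,0)] -> total=10
Click 4 (0,0) count=0: revealed 3 new [(0,0) (0,1) (1,0)] -> total=13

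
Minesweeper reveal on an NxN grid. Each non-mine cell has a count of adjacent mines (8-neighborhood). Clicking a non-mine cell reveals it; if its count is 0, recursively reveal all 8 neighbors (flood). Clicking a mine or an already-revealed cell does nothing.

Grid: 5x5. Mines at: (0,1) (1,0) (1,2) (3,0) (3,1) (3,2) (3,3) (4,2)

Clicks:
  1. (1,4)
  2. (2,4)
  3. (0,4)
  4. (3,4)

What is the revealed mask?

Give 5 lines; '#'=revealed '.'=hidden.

Click 1 (1,4) count=0: revealed 6 new [(0,3) (0,4) (1,3) (1,4) (2,3) (2,4)] -> total=6
Click 2 (2,4) count=1: revealed 0 new [(none)] -> total=6
Click 3 (0,4) count=0: revealed 0 new [(none)] -> total=6
Click 4 (3,4) count=1: revealed 1 new [(3,4)] -> total=7

Answer: ...##
...##
...##
....#
.....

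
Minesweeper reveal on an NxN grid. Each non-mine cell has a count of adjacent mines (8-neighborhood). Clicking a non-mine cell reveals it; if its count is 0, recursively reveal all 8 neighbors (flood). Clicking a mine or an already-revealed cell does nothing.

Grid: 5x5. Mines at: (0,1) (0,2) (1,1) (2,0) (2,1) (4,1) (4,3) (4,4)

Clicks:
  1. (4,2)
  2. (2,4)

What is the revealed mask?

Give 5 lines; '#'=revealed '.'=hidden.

Answer: ...##
..###
..###
..###
..#..

Derivation:
Click 1 (4,2) count=2: revealed 1 new [(4,2)] -> total=1
Click 2 (2,4) count=0: revealed 11 new [(0,3) (0,4) (1,2) (1,3) (1,4) (2,2) (2,3) (2,4) (3,2) (3,3) (3,4)] -> total=12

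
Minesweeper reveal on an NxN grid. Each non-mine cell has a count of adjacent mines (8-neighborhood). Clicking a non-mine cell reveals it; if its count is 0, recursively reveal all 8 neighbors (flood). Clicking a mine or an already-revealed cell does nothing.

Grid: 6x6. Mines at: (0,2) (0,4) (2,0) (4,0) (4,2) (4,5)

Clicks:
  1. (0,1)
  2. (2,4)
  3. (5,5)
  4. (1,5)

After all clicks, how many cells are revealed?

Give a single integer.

Click 1 (0,1) count=1: revealed 1 new [(0,1)] -> total=1
Click 2 (2,4) count=0: revealed 15 new [(1,1) (1,2) (1,3) (1,4) (1,5) (2,1) (2,2) (2,3) (2,4) (2,5) (3,1) (3,2) (3,3) (3,4) (3,5)] -> total=16
Click 3 (5,5) count=1: revealed 1 new [(5,5)] -> total=17
Click 4 (1,5) count=1: revealed 0 new [(none)] -> total=17

Answer: 17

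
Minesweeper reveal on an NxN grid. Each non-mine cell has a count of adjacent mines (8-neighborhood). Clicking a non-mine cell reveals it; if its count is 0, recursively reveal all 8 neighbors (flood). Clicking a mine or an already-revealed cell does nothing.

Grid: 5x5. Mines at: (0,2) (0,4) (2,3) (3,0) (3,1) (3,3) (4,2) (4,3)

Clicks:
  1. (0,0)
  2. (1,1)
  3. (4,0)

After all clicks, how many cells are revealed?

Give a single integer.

Click 1 (0,0) count=0: revealed 6 new [(0,0) (0,1) (1,0) (1,1) (2,0) (2,1)] -> total=6
Click 2 (1,1) count=1: revealed 0 new [(none)] -> total=6
Click 3 (4,0) count=2: revealed 1 new [(4,0)] -> total=7

Answer: 7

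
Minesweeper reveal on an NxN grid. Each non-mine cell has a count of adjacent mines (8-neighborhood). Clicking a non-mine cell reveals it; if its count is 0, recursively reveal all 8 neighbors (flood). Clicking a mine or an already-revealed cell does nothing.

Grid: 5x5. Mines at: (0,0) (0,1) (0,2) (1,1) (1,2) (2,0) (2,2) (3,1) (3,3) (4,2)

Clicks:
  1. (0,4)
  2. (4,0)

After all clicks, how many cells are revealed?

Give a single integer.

Click 1 (0,4) count=0: revealed 6 new [(0,3) (0,4) (1,3) (1,4) (2,3) (2,4)] -> total=6
Click 2 (4,0) count=1: revealed 1 new [(4,0)] -> total=7

Answer: 7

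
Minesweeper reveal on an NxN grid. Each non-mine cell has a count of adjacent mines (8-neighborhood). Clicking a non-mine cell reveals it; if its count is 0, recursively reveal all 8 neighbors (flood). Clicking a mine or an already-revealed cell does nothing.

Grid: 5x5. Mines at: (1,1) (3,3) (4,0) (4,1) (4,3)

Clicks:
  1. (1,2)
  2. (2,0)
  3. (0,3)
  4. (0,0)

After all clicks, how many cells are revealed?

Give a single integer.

Answer: 11

Derivation:
Click 1 (1,2) count=1: revealed 1 new [(1,2)] -> total=1
Click 2 (2,0) count=1: revealed 1 new [(2,0)] -> total=2
Click 3 (0,3) count=0: revealed 8 new [(0,2) (0,3) (0,4) (1,3) (1,4) (2,2) (2,3) (2,4)] -> total=10
Click 4 (0,0) count=1: revealed 1 new [(0,0)] -> total=11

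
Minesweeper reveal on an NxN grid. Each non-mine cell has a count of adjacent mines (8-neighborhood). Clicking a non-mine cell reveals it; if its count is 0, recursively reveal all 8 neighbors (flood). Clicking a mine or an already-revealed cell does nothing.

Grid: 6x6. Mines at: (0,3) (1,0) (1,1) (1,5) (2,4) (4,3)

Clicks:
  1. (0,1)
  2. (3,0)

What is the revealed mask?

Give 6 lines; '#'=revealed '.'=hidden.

Click 1 (0,1) count=2: revealed 1 new [(0,1)] -> total=1
Click 2 (3,0) count=0: revealed 12 new [(2,0) (2,1) (2,2) (3,0) (3,1) (3,2) (4,0) (4,1) (4,2) (5,0) (5,1) (5,2)] -> total=13

Answer: .#....
......
###...
###...
###...
###...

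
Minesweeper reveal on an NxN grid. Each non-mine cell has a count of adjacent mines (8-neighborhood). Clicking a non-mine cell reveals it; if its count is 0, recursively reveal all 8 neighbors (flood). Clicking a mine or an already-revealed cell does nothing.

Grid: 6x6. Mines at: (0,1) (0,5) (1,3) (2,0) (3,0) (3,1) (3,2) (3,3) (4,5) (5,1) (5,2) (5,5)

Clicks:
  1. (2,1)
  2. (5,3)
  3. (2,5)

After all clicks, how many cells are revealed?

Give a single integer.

Click 1 (2,1) count=4: revealed 1 new [(2,1)] -> total=1
Click 2 (5,3) count=1: revealed 1 new [(5,3)] -> total=2
Click 3 (2,5) count=0: revealed 6 new [(1,4) (1,5) (2,4) (2,5) (3,4) (3,5)] -> total=8

Answer: 8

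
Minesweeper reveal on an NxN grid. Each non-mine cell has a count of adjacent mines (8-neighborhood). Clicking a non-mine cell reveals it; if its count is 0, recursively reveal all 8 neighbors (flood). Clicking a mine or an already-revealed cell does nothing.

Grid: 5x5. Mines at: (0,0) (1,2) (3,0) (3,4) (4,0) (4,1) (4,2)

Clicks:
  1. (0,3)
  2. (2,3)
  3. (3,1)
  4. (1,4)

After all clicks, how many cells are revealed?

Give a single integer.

Click 1 (0,3) count=1: revealed 1 new [(0,3)] -> total=1
Click 2 (2,3) count=2: revealed 1 new [(2,3)] -> total=2
Click 3 (3,1) count=4: revealed 1 new [(3,1)] -> total=3
Click 4 (1,4) count=0: revealed 4 new [(0,4) (1,3) (1,4) (2,4)] -> total=7

Answer: 7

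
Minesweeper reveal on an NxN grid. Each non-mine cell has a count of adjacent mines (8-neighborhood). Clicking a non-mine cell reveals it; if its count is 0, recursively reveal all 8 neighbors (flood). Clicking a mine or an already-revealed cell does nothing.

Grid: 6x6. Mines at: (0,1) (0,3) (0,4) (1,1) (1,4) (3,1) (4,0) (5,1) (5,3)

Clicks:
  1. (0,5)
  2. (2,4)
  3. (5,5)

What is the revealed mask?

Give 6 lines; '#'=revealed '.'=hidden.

Answer: .....#
......
..####
..####
..####
....##

Derivation:
Click 1 (0,5) count=2: revealed 1 new [(0,5)] -> total=1
Click 2 (2,4) count=1: revealed 1 new [(2,4)] -> total=2
Click 3 (5,5) count=0: revealed 13 new [(2,2) (2,3) (2,5) (3,2) (3,3) (3,4) (3,5) (4,2) (4,3) (4,4) (4,5) (5,4) (5,5)] -> total=15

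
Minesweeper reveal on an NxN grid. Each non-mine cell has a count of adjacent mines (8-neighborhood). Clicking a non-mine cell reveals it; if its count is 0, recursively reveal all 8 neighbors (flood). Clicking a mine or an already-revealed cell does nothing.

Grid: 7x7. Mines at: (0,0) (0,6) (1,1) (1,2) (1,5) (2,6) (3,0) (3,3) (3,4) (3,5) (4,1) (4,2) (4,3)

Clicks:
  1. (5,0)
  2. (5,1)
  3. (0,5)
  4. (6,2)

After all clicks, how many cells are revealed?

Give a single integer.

Answer: 18

Derivation:
Click 1 (5,0) count=1: revealed 1 new [(5,0)] -> total=1
Click 2 (5,1) count=2: revealed 1 new [(5,1)] -> total=2
Click 3 (0,5) count=2: revealed 1 new [(0,5)] -> total=3
Click 4 (6,2) count=0: revealed 15 new [(4,4) (4,5) (4,6) (5,2) (5,3) (5,4) (5,5) (5,6) (6,0) (6,1) (6,2) (6,3) (6,4) (6,5) (6,6)] -> total=18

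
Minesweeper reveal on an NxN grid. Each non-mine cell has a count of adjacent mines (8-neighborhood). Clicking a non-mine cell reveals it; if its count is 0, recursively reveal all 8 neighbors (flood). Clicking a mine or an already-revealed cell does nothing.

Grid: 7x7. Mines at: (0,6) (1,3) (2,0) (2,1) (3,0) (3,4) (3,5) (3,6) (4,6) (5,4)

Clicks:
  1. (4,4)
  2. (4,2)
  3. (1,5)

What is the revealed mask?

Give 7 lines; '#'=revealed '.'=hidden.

Answer: .......
.....#.
.......
.###...
#####..
####...
####...

Derivation:
Click 1 (4,4) count=3: revealed 1 new [(4,4)] -> total=1
Click 2 (4,2) count=0: revealed 15 new [(3,1) (3,2) (3,3) (4,0) (4,1) (4,2) (4,3) (5,0) (5,1) (5,2) (5,3) (6,0) (6,1) (6,2) (6,3)] -> total=16
Click 3 (1,5) count=1: revealed 1 new [(1,5)] -> total=17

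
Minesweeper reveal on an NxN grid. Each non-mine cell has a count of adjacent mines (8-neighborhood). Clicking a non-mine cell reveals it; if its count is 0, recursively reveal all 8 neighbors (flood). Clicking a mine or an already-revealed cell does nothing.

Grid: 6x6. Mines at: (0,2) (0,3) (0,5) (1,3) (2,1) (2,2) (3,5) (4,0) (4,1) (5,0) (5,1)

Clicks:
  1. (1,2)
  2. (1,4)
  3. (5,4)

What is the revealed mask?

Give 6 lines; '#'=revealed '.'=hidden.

Click 1 (1,2) count=5: revealed 1 new [(1,2)] -> total=1
Click 2 (1,4) count=3: revealed 1 new [(1,4)] -> total=2
Click 3 (5,4) count=0: revealed 11 new [(3,2) (3,3) (3,4) (4,2) (4,3) (4,4) (4,5) (5,2) (5,3) (5,4) (5,5)] -> total=13

Answer: ......
..#.#.
......
..###.
..####
..####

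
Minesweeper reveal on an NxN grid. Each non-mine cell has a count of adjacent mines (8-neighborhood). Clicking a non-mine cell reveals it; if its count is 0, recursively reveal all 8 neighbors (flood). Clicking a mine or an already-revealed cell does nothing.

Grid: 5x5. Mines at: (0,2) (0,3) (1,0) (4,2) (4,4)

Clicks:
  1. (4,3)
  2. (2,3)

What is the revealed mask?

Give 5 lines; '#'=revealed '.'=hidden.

Click 1 (4,3) count=2: revealed 1 new [(4,3)] -> total=1
Click 2 (2,3) count=0: revealed 12 new [(1,1) (1,2) (1,3) (1,4) (2,1) (2,2) (2,3) (2,4) (3,1) (3,2) (3,3) (3,4)] -> total=13

Answer: .....
.####
.####
.####
...#.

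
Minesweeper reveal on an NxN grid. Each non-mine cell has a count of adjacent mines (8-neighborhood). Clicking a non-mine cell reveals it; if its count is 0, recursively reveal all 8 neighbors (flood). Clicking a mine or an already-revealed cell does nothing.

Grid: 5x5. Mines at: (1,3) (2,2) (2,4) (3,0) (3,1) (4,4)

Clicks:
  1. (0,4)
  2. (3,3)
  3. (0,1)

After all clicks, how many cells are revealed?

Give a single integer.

Answer: 10

Derivation:
Click 1 (0,4) count=1: revealed 1 new [(0,4)] -> total=1
Click 2 (3,3) count=3: revealed 1 new [(3,3)] -> total=2
Click 3 (0,1) count=0: revealed 8 new [(0,0) (0,1) (0,2) (1,0) (1,1) (1,2) (2,0) (2,1)] -> total=10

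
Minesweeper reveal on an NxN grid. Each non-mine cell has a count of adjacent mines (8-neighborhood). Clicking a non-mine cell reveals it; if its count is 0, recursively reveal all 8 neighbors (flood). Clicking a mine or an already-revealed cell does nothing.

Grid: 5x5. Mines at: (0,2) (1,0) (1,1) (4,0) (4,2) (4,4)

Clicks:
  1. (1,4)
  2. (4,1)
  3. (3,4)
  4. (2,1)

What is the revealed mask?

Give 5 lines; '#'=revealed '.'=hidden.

Answer: ...##
..###
.####
..###
.#...

Derivation:
Click 1 (1,4) count=0: revealed 11 new [(0,3) (0,4) (1,2) (1,3) (1,4) (2,2) (2,3) (2,4) (3,2) (3,3) (3,4)] -> total=11
Click 2 (4,1) count=2: revealed 1 new [(4,1)] -> total=12
Click 3 (3,4) count=1: revealed 0 new [(none)] -> total=12
Click 4 (2,1) count=2: revealed 1 new [(2,1)] -> total=13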